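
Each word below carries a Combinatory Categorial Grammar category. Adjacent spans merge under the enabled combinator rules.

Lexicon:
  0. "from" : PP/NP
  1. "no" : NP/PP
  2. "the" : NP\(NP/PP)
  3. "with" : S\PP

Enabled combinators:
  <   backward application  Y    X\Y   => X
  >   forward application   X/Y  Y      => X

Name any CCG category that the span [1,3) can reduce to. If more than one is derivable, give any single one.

NP

[0,4] S   <
  [0,3] PP   >
    [0,1] "from" : PP/NP
    [1,3] NP   <
      [1,2] "no" : NP/PP
      [2,3] "the" : NP\(NP/PP)
  [3,4] "with" : S\PP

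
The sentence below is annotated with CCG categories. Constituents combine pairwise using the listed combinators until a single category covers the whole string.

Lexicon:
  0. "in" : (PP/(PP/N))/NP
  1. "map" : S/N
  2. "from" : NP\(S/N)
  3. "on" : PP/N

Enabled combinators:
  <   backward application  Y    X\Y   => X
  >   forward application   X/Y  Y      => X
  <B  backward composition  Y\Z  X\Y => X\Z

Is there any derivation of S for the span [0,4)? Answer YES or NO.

(PP/(PP/N))/NP S/N NP\(S/N) PP/N
CKY chart[0,4] = {PP}; S ∉ chart

NO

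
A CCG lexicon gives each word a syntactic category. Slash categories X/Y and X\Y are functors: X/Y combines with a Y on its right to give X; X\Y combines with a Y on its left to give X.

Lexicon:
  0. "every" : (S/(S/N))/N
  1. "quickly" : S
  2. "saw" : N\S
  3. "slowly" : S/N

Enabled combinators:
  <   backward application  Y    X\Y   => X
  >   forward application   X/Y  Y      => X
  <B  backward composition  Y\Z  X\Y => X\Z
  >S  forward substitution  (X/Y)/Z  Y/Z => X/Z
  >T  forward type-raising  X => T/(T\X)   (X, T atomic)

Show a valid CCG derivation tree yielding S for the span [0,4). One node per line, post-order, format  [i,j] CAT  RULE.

[0,4] S   >
  [0,3] S/(S/N)   >
    [0,1] "every" : (S/(S/N))/N
    [1,3] N   >
      [1,2] N/(N\S)   >T
        [1,2] "quickly" : S
      [2,3] "saw" : N\S
  [3,4] "slowly" : S/N

[0,1] (S/(S/N))/N  lex  "every"
[1,2] S  lex  "quickly"
[1,2] N/(N\S)  >T
[2,3] N\S  lex  "saw"
[1,3] N  >  k=2
[0,3] S/(S/N)  >  k=1
[3,4] S/N  lex  "slowly"
[0,4] S  >  k=3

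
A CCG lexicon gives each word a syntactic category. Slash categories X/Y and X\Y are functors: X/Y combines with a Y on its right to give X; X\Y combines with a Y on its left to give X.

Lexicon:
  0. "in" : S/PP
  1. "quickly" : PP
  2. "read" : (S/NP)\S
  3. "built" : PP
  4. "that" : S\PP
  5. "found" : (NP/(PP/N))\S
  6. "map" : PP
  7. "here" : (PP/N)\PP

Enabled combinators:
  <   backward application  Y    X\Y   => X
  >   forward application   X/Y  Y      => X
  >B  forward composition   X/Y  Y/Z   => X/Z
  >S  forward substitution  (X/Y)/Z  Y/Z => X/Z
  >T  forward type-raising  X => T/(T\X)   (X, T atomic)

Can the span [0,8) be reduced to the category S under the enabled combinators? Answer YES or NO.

[0,8] S   >
  [0,3] S/NP   <
    [0,2] S   >
      [0,1] "in" : S/PP
      [1,2] "quickly" : PP
    [2,3] "read" : (S/NP)\S
  [3,8] NP   >
    [3,6] NP/(PP/N)   <
      [3,5] S   <
        [3,4] "built" : PP
        [4,5] "that" : S\PP
      [5,6] "found" : (NP/(PP/N))\S
    [6,8] PP/N   <
      [6,7] "map" : PP
      [7,8] "here" : (PP/N)\PP

YES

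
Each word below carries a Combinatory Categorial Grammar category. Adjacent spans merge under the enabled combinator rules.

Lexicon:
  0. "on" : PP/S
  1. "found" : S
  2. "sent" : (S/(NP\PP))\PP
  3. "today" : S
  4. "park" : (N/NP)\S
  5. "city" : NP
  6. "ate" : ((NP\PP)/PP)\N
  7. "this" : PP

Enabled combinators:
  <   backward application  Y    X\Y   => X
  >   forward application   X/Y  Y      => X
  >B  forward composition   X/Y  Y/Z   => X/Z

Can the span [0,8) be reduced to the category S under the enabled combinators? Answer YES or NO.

YES

[0,8] S   >
  [0,7] S/PP   >B
    [0,3] S/(NP\PP)   <
      [0,2] PP   >
        [0,1] "on" : PP/S
        [1,2] "found" : S
      [2,3] "sent" : (S/(NP\PP))\PP
    [3,7] (NP\PP)/PP   <
      [3,6] N   >
        [3,5] N/NP   <
          [3,4] "today" : S
          [4,5] "park" : (N/NP)\S
        [5,6] "city" : NP
      [6,7] "ate" : ((NP\PP)/PP)\N
  [7,8] "this" : PP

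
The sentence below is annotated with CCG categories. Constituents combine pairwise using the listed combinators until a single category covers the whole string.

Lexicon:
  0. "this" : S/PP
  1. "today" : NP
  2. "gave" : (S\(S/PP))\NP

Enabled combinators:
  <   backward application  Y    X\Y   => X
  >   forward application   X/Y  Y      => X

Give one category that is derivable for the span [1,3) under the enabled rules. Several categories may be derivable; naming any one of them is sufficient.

[0,3] S   <
  [0,1] "this" : S/PP
  [1,3] S\(S/PP)   <
    [1,2] "today" : NP
    [2,3] "gave" : (S\(S/PP))\NP

S\(S/PP)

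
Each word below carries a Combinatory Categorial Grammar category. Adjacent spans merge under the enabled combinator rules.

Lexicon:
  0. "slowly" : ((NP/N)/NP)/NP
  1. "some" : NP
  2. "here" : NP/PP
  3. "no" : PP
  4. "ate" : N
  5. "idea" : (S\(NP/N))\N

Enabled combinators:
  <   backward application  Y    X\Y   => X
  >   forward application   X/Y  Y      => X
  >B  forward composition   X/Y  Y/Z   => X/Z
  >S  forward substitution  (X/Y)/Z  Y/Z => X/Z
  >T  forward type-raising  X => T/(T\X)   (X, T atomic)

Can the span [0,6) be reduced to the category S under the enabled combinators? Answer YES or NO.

[0,6] S   <
  [0,4] NP/N   >
    [0,2] (NP/N)/NP   >
      [0,1] "slowly" : ((NP/N)/NP)/NP
      [1,2] "some" : NP
    [2,4] NP   >
      [2,3] "here" : NP/PP
      [3,4] "no" : PP
  [4,6] S\(NP/N)   <
    [4,5] "ate" : N
    [5,6] "idea" : (S\(NP/N))\N

YES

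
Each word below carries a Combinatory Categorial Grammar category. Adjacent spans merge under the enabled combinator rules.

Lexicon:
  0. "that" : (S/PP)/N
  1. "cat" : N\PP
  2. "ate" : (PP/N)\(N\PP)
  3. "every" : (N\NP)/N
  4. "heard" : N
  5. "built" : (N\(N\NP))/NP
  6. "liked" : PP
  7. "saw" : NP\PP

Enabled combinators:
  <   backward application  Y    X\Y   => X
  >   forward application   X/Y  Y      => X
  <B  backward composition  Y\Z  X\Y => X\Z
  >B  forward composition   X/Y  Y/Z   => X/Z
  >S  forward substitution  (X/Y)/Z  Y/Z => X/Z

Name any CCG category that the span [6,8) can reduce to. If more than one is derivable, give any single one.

NP

[0,8] S   >
  [0,3] S/N   >S
    [0,1] "that" : (S/PP)/N
    [1,3] PP/N   <
      [1,2] "cat" : N\PP
      [2,3] "ate" : (PP/N)\(N\PP)
  [3,8] N   <
    [3,5] N\NP   >
      [3,4] "every" : (N\NP)/N
      [4,5] "heard" : N
    [5,8] N\(N\NP)   >
      [5,6] "built" : (N\(N\NP))/NP
      [6,8] NP   <
        [6,7] "liked" : PP
        [7,8] "saw" : NP\PP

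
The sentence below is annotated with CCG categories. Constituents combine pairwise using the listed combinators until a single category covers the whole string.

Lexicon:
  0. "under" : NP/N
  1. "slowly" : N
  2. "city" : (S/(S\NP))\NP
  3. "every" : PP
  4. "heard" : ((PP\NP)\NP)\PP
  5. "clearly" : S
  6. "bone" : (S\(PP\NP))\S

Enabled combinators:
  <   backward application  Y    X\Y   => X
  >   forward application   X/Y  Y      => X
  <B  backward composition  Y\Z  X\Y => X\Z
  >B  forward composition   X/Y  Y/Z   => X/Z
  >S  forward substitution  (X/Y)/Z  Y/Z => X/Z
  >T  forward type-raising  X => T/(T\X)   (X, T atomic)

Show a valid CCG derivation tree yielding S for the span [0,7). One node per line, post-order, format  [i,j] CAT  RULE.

[0,7] S   >
  [0,3] S/(S\NP)   <
    [0,2] NP   >
      [0,1] "under" : NP/N
      [1,2] "slowly" : N
    [2,3] "city" : (S/(S\NP))\NP
  [3,7] S\NP   <B
    [3,5] (PP\NP)\NP   <
      [3,4] "every" : PP
      [4,5] "heard" : ((PP\NP)\NP)\PP
    [5,7] S\(PP\NP)   <
      [5,6] "clearly" : S
      [6,7] "bone" : (S\(PP\NP))\S

[0,1] NP/N  lex  "under"
[1,2] N  lex  "slowly"
[0,2] NP  >  k=1
[2,3] (S/(S\NP))\NP  lex  "city"
[0,3] S/(S\NP)  <  k=2
[3,4] PP  lex  "every"
[4,5] ((PP\NP)\NP)\PP  lex  "heard"
[3,5] (PP\NP)\NP  <  k=4
[5,6] S  lex  "clearly"
[6,7] (S\(PP\NP))\S  lex  "bone"
[5,7] S\(PP\NP)  <  k=6
[3,7] S\NP  <B  k=5
[0,7] S  >  k=3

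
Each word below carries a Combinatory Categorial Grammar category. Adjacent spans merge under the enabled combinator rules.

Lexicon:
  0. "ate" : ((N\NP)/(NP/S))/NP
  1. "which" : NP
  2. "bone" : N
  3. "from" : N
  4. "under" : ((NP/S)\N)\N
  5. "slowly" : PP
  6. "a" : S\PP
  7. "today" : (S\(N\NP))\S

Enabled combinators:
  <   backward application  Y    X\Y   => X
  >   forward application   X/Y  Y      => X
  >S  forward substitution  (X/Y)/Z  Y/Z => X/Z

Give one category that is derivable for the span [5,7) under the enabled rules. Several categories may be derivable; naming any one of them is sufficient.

[0,8] S   <
  [0,5] N\NP   >
    [0,2] (N\NP)/(NP/S)   >
      [0,1] "ate" : ((N\NP)/(NP/S))/NP
      [1,2] "which" : NP
    [2,5] NP/S   <
      [2,3] "bone" : N
      [3,5] (NP/S)\N   <
        [3,4] "from" : N
        [4,5] "under" : ((NP/S)\N)\N
  [5,8] S\(N\NP)   <
    [5,7] S   <
      [5,6] "slowly" : PP
      [6,7] "a" : S\PP
    [7,8] "today" : (S\(N\NP))\S

S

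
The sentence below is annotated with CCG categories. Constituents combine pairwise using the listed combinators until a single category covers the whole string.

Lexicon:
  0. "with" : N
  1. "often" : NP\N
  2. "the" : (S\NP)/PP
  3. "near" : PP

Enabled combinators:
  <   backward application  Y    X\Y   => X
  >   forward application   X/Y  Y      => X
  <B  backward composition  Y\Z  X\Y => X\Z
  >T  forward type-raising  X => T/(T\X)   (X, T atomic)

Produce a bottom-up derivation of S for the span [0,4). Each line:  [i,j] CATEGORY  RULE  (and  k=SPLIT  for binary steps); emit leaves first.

[0,4] S   <
  [0,1] "with" : N
  [1,4] S\N   <B
    [1,2] "often" : NP\N
    [2,4] S\NP   >
      [2,3] "the" : (S\NP)/PP
      [3,4] "near" : PP

[0,1] N  lex  "with"
[1,2] NP\N  lex  "often"
[2,3] (S\NP)/PP  lex  "the"
[3,4] PP  lex  "near"
[2,4] S\NP  >  k=3
[1,4] S\N  <B  k=2
[0,4] S  <  k=1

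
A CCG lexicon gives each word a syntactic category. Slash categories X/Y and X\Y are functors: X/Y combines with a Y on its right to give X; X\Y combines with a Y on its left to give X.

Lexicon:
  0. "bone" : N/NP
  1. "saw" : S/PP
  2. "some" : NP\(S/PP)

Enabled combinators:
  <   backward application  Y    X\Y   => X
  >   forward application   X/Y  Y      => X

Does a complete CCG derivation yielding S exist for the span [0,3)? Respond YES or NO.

NO

N/NP S/PP NP\(S/PP)
CKY chart[0,3] = {N}; S ∉ chart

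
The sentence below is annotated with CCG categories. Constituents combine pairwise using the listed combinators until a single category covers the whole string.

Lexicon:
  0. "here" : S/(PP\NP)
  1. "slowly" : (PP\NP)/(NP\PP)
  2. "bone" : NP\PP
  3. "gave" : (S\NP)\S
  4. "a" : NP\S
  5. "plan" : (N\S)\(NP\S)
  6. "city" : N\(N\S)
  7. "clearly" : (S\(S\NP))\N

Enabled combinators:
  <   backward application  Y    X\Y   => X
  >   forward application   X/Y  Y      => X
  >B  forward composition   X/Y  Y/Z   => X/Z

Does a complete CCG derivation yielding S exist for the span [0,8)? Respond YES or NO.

[0,8] S   <
  [0,4] S\NP   <
    [0,3] S   >
      [0,1] "here" : S/(PP\NP)
      [1,3] PP\NP   >
        [1,2] "slowly" : (PP\NP)/(NP\PP)
        [2,3] "bone" : NP\PP
    [3,4] "gave" : (S\NP)\S
  [4,8] S\(S\NP)   <
    [4,7] N   <
      [4,6] N\S   <
        [4,5] "a" : NP\S
        [5,6] "plan" : (N\S)\(NP\S)
      [6,7] "city" : N\(N\S)
    [7,8] "clearly" : (S\(S\NP))\N

YES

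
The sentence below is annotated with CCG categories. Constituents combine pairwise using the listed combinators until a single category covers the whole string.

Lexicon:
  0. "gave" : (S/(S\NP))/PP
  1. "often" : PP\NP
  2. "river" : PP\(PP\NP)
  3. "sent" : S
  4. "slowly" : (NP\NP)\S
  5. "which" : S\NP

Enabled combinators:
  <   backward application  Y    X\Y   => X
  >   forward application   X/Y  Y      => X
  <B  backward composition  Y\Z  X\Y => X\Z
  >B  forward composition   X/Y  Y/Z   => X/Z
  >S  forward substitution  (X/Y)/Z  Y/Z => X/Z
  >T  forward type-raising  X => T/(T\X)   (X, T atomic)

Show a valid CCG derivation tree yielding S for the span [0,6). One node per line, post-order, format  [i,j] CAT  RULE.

[0,1] (S/(S\NP))/PP  lex  "gave"
[1,2] PP\NP  lex  "often"
[2,3] PP\(PP\NP)  lex  "river"
[1,3] PP  <  k=2
[0,3] S/(S\NP)  >  k=1
[3,4] S  lex  "sent"
[4,5] (NP\NP)\S  lex  "slowly"
[3,5] NP\NP  <  k=4
[5,6] S\NP  lex  "which"
[3,6] S\NP  <B  k=5
[0,6] S  >  k=3

[0,6] S   >
  [0,3] S/(S\NP)   >
    [0,1] "gave" : (S/(S\NP))/PP
    [1,3] PP   <
      [1,2] "often" : PP\NP
      [2,3] "river" : PP\(PP\NP)
  [3,6] S\NP   <B
    [3,5] NP\NP   <
      [3,4] "sent" : S
      [4,5] "slowly" : (NP\NP)\S
    [5,6] "which" : S\NP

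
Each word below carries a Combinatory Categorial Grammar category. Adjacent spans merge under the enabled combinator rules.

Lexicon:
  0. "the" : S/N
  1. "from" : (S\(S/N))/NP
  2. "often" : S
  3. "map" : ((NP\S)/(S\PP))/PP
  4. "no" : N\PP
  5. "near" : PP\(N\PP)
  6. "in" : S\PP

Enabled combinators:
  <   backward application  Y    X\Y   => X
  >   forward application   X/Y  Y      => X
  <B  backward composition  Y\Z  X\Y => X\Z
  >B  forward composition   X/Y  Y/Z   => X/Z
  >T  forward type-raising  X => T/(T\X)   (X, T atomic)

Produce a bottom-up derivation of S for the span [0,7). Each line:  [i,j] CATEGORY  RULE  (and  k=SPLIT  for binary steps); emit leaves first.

[0,7] S   <
  [0,1] "the" : S/N
  [1,7] S\(S/N)   >
    [1,2] "from" : (S\(S/N))/NP
    [2,7] NP   <
      [2,3] "often" : S
      [3,7] NP\S   >
        [3,6] (NP\S)/(S\PP)   >
          [3,4] "map" : ((NP\S)/(S\PP))/PP
          [4,6] PP   <
            [4,5] "no" : N\PP
            [5,6] "near" : PP\(N\PP)
        [6,7] "in" : S\PP

[0,1] S/N  lex  "the"
[1,2] (S\(S/N))/NP  lex  "from"
[2,3] S  lex  "often"
[3,4] ((NP\S)/(S\PP))/PP  lex  "map"
[4,5] N\PP  lex  "no"
[5,6] PP\(N\PP)  lex  "near"
[4,6] PP  <  k=5
[3,6] (NP\S)/(S\PP)  >  k=4
[6,7] S\PP  lex  "in"
[3,7] NP\S  >  k=6
[2,7] NP  <  k=3
[1,7] S\(S/N)  >  k=2
[0,7] S  <  k=1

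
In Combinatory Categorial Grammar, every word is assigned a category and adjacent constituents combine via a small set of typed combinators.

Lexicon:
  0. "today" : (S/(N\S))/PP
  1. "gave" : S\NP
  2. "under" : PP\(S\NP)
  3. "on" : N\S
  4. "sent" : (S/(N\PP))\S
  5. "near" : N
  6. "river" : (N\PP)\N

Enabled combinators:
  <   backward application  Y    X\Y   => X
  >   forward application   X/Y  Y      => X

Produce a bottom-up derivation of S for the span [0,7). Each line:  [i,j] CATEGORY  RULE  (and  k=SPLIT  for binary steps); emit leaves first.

[0,7] S   >
  [0,5] S/(N\PP)   <
    [0,4] S   >
      [0,3] S/(N\S)   >
        [0,1] "today" : (S/(N\S))/PP
        [1,3] PP   <
          [1,2] "gave" : S\NP
          [2,3] "under" : PP\(S\NP)
      [3,4] "on" : N\S
    [4,5] "sent" : (S/(N\PP))\S
  [5,7] N\PP   <
    [5,6] "near" : N
    [6,7] "river" : (N\PP)\N

[0,1] (S/(N\S))/PP  lex  "today"
[1,2] S\NP  lex  "gave"
[2,3] PP\(S\NP)  lex  "under"
[1,3] PP  <  k=2
[0,3] S/(N\S)  >  k=1
[3,4] N\S  lex  "on"
[0,4] S  >  k=3
[4,5] (S/(N\PP))\S  lex  "sent"
[0,5] S/(N\PP)  <  k=4
[5,6] N  lex  "near"
[6,7] (N\PP)\N  lex  "river"
[5,7] N\PP  <  k=6
[0,7] S  >  k=5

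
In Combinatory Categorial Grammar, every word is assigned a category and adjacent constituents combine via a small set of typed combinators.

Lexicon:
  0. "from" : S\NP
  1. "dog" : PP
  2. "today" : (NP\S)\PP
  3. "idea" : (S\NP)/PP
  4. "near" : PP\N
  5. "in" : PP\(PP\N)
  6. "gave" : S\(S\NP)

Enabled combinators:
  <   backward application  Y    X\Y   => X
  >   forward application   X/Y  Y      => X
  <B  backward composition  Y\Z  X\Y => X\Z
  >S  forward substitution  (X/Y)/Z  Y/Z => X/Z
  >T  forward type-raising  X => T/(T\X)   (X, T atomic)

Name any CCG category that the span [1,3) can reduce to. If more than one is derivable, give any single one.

NP\S

[0,7] S   <
  [0,6] S\NP   <B
    [0,1] "from" : S\NP
    [1,6] S\S   <B
      [1,3] NP\S   <
        [1,2] "dog" : PP
        [2,3] "today" : (NP\S)\PP
      [3,6] S\NP   >
        [3,4] "idea" : (S\NP)/PP
        [4,6] PP   <
          [4,5] "near" : PP\N
          [5,6] "in" : PP\(PP\N)
  [6,7] "gave" : S\(S\NP)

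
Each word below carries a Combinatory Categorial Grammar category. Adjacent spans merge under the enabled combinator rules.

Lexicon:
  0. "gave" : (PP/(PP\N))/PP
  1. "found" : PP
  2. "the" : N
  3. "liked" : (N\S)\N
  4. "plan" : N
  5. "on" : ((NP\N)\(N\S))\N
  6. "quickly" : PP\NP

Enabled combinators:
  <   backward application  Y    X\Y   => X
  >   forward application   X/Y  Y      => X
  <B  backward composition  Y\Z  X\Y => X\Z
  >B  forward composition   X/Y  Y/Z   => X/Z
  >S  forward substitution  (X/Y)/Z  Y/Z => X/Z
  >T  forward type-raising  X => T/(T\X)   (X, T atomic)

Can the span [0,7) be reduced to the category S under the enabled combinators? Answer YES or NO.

NO

(PP/(PP\N))/PP PP N (N\S)\N N ((NP\N)\(N\S))\N PP\NP
CKY chart[0,7] = {N/(N\PP), NP/(NP\PP), PP, PP/(PP\PP), S/(S\PP)}; S ∉ chart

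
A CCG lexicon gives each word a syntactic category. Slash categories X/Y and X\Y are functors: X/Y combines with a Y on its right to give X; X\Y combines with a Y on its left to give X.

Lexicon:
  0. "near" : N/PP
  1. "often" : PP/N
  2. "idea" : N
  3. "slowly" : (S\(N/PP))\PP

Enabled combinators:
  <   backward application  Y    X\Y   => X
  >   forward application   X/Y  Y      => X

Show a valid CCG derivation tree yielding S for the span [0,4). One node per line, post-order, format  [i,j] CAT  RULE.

[0,1] N/PP  lex  "near"
[1,2] PP/N  lex  "often"
[2,3] N  lex  "idea"
[1,3] PP  >  k=2
[3,4] (S\(N/PP))\PP  lex  "slowly"
[1,4] S\(N/PP)  <  k=3
[0,4] S  <  k=1

[0,4] S   <
  [0,1] "near" : N/PP
  [1,4] S\(N/PP)   <
    [1,3] PP   >
      [1,2] "often" : PP/N
      [2,3] "idea" : N
    [3,4] "slowly" : (S\(N/PP))\PP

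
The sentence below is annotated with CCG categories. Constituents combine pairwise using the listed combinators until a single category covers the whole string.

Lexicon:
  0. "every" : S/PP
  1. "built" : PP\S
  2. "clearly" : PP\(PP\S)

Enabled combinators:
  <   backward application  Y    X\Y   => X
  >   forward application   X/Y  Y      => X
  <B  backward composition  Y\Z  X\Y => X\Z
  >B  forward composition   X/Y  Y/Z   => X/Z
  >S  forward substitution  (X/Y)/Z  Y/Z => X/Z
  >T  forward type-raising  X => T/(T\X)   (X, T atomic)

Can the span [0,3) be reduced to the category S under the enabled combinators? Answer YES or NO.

YES

[0,3] S   >
  [0,1] "every" : S/PP
  [1,3] PP   <
    [1,2] "built" : PP\S
    [2,3] "clearly" : PP\(PP\S)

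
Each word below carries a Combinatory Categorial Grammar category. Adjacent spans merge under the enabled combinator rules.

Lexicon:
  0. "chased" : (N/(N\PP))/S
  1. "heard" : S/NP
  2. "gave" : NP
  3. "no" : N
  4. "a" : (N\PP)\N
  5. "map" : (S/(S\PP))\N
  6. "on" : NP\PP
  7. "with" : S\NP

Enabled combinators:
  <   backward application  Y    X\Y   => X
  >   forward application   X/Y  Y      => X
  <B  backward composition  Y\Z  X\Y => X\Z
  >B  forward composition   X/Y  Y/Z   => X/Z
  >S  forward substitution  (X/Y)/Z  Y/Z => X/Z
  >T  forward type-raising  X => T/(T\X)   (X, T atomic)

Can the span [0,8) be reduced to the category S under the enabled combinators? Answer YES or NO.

[0,8] S   >
  [0,6] S/(S\PP)   <
    [0,5] N   >
      [0,3] N/(N\PP)   >
        [0,1] "chased" : (N/(N\PP))/S
        [1,3] S   >
          [1,2] "heard" : S/NP
          [2,3] "gave" : NP
      [3,5] N\PP   <
        [3,4] "no" : N
        [4,5] "a" : (N\PP)\N
    [5,6] "map" : (S/(S\PP))\N
  [6,8] S\PP   <B
    [6,7] "on" : NP\PP
    [7,8] "with" : S\NP

YES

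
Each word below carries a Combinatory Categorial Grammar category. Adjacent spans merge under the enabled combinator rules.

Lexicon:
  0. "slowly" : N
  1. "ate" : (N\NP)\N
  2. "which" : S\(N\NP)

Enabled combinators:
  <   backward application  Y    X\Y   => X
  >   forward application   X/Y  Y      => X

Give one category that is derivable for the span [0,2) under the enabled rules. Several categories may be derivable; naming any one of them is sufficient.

[0,3] S   <
  [0,2] N\NP   <
    [0,1] "slowly" : N
    [1,2] "ate" : (N\NP)\N
  [2,3] "which" : S\(N\NP)

N\NP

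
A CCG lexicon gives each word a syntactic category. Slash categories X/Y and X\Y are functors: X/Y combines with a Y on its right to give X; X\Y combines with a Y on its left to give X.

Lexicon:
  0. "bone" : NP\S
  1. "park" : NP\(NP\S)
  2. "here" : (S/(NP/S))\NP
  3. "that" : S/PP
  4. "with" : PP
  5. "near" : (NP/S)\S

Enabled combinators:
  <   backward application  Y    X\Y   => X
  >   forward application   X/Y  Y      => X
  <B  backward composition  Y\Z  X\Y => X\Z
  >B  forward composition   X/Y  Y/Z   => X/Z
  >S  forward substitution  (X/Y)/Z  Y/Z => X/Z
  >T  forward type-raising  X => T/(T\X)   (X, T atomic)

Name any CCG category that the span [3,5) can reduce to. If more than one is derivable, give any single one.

S

[0,6] S   >
  [0,3] S/(NP/S)   <
    [0,2] NP   <
      [0,1] "bone" : NP\S
      [1,2] "park" : NP\(NP\S)
    [2,3] "here" : (S/(NP/S))\NP
  [3,6] NP/S   <
    [3,5] S   >
      [3,4] "that" : S/PP
      [4,5] "with" : PP
    [5,6] "near" : (NP/S)\S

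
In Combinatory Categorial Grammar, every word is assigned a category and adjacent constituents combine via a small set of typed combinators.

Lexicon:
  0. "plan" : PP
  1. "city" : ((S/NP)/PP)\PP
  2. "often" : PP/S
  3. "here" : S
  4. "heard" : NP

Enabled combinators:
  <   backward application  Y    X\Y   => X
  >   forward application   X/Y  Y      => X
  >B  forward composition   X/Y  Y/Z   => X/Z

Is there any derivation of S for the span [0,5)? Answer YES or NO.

YES

[0,5] S   >
  [0,4] S/NP   >
    [0,2] (S/NP)/PP   <
      [0,1] "plan" : PP
      [1,2] "city" : ((S/NP)/PP)\PP
    [2,4] PP   >
      [2,3] "often" : PP/S
      [3,4] "here" : S
  [4,5] "heard" : NP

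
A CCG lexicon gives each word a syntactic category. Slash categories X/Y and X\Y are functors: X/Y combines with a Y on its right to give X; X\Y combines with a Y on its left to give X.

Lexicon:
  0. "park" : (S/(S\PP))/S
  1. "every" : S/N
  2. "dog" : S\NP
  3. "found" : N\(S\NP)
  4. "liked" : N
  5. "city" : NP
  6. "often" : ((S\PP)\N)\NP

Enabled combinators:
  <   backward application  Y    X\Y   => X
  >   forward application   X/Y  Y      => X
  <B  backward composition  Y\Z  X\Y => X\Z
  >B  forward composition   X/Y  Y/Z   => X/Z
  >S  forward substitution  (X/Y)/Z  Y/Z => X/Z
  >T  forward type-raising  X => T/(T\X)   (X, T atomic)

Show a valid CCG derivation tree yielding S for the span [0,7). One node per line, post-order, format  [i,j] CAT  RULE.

[0,1] (S/(S\PP))/S  lex  "park"
[1,2] S/N  lex  "every"
[2,3] S\NP  lex  "dog"
[3,4] N\(S\NP)  lex  "found"
[2,4] N  <  k=3
[1,4] S  >  k=2
[0,4] S/(S\PP)  >  k=1
[4,5] N  lex  "liked"
[5,6] NP  lex  "city"
[6,7] ((S\PP)\N)\NP  lex  "often"
[5,7] (S\PP)\N  <  k=6
[4,7] S\PP  <  k=5
[0,7] S  >  k=4

[0,7] S   >
  [0,4] S/(S\PP)   >
    [0,1] "park" : (S/(S\PP))/S
    [1,4] S   >
      [1,2] "every" : S/N
      [2,4] N   <
        [2,3] "dog" : S\NP
        [3,4] "found" : N\(S\NP)
  [4,7] S\PP   <
    [4,5] "liked" : N
    [5,7] (S\PP)\N   <
      [5,6] "city" : NP
      [6,7] "often" : ((S\PP)\N)\NP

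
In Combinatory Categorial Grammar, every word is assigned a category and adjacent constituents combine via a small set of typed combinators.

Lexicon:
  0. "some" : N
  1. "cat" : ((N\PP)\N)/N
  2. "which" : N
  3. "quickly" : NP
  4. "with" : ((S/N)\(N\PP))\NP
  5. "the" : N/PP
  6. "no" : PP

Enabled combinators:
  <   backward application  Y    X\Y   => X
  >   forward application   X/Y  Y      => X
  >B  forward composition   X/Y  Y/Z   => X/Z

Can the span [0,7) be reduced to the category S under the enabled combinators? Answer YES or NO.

[0,7] S   >
  [0,5] S/N   <
    [0,3] N\PP   <
      [0,1] "some" : N
      [1,3] (N\PP)\N   >
        [1,2] "cat" : ((N\PP)\N)/N
        [2,3] "which" : N
    [3,5] (S/N)\(N\PP)   <
      [3,4] "quickly" : NP
      [4,5] "with" : ((S/N)\(N\PP))\NP
  [5,7] N   >
    [5,6] "the" : N/PP
    [6,7] "no" : PP

YES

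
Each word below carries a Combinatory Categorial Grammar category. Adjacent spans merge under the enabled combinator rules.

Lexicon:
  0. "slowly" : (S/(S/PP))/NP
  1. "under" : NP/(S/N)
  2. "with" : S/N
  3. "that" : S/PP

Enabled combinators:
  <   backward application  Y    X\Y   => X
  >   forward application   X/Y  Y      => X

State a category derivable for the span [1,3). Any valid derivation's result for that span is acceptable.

[0,4] S   >
  [0,3] S/(S/PP)   >
    [0,1] "slowly" : (S/(S/PP))/NP
    [1,3] NP   >
      [1,2] "under" : NP/(S/N)
      [2,3] "with" : S/N
  [3,4] "that" : S/PP

NP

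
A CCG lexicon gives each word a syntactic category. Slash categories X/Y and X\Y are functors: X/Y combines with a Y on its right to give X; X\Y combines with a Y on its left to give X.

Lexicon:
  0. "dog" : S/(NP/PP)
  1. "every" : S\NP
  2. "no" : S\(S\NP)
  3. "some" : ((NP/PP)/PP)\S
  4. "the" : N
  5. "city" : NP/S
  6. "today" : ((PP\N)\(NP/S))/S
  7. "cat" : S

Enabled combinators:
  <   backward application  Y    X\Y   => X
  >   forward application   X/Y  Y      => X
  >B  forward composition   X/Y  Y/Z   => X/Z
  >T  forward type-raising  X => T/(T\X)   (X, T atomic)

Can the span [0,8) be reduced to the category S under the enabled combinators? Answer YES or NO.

[0,8] S   >
  [0,4] S/PP   >B
    [0,1] "dog" : S/(NP/PP)
    [1,4] (NP/PP)/PP   <
      [1,3] S   <
        [1,2] "every" : S\NP
        [2,3] "no" : S\(S\NP)
      [3,4] "some" : ((NP/PP)/PP)\S
  [4,8] PP   >
    [4,5] PP/(PP\N)   >T
      [4,5] "the" : N
    [5,8] PP\N   <
      [5,6] "city" : NP/S
      [6,8] (PP\N)\(NP/S)   >
        [6,7] "today" : ((PP\N)\(NP/S))/S
        [7,8] "cat" : S

YES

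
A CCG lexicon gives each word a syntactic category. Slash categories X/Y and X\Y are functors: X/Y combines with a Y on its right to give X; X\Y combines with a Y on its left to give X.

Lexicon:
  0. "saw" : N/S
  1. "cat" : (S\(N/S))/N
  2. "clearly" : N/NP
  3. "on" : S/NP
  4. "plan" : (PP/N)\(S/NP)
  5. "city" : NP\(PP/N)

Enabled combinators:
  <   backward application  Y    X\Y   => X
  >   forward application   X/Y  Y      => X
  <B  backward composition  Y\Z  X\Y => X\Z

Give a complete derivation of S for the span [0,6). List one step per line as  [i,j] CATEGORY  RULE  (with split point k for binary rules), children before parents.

[0,6] S   <
  [0,1] "saw" : N/S
  [1,6] S\(N/S)   >
    [1,2] "cat" : (S\(N/S))/N
    [2,6] N   >
      [2,3] "clearly" : N/NP
      [3,6] NP   <
        [3,5] PP/N   <
          [3,4] "on" : S/NP
          [4,5] "plan" : (PP/N)\(S/NP)
        [5,6] "city" : NP\(PP/N)

[0,1] N/S  lex  "saw"
[1,2] (S\(N/S))/N  lex  "cat"
[2,3] N/NP  lex  "clearly"
[3,4] S/NP  lex  "on"
[4,5] (PP/N)\(S/NP)  lex  "plan"
[3,5] PP/N  <  k=4
[5,6] NP\(PP/N)  lex  "city"
[3,6] NP  <  k=5
[2,6] N  >  k=3
[1,6] S\(N/S)  >  k=2
[0,6] S  <  k=1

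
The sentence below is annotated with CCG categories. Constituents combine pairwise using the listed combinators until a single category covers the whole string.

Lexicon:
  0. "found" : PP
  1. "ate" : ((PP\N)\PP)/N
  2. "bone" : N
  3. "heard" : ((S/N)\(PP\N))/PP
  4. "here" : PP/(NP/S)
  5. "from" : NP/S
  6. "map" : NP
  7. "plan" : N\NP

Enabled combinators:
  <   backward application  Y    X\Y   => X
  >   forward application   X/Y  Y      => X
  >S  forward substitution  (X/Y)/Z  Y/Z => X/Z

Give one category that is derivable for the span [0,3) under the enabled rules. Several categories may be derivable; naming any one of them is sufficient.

PP\N

[0,8] S   >
  [0,6] S/N   <
    [0,3] PP\N   <
      [0,1] "found" : PP
      [1,3] (PP\N)\PP   >
        [1,2] "ate" : ((PP\N)\PP)/N
        [2,3] "bone" : N
    [3,6] (S/N)\(PP\N)   >
      [3,4] "heard" : ((S/N)\(PP\N))/PP
      [4,6] PP   >
        [4,5] "here" : PP/(NP/S)
        [5,6] "from" : NP/S
  [6,8] N   <
    [6,7] "map" : NP
    [7,8] "plan" : N\NP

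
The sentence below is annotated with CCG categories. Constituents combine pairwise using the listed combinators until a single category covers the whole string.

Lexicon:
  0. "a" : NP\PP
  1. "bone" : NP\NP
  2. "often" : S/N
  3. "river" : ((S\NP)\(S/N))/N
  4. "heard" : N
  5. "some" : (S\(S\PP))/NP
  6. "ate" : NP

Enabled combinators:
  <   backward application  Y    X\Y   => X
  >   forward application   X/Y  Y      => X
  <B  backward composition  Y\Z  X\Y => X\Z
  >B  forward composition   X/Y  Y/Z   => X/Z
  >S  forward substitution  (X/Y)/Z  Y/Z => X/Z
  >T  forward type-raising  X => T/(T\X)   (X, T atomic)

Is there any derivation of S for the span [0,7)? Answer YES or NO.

[0,7] S   <
  [0,5] S\PP   <B
    [0,2] NP\PP   <B
      [0,1] "a" : NP\PP
      [1,2] "bone" : NP\NP
    [2,5] S\NP   <
      [2,3] "often" : S/N
      [3,5] (S\NP)\(S/N)   >
        [3,4] "river" : ((S\NP)\(S/N))/N
        [4,5] "heard" : N
  [5,7] S\(S\PP)   >
    [5,6] "some" : (S\(S\PP))/NP
    [6,7] "ate" : NP

YES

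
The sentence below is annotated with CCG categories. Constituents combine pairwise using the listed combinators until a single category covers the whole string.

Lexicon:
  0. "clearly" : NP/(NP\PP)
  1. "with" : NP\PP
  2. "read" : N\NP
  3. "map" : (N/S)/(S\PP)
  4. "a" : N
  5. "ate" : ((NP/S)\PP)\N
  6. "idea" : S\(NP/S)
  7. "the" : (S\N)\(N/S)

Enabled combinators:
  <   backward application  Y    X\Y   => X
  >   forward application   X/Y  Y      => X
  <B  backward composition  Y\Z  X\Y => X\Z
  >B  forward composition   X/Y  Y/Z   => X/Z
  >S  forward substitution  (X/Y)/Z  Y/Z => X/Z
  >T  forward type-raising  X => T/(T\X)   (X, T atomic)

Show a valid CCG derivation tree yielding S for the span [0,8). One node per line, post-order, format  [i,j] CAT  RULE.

[0,1] NP/(NP\PP)  lex  "clearly"
[1,2] NP\PP  lex  "with"
[0,2] NP  >  k=1
[2,3] N\NP  lex  "read"
[3,4] (N/S)/(S\PP)  lex  "map"
[4,5] N  lex  "a"
[5,6] ((NP/S)\PP)\N  lex  "ate"
[4,6] (NP/S)\PP  <  k=5
[6,7] S\(NP/S)  lex  "idea"
[4,7] S\PP  <B  k=6
[3,7] N/S  >  k=4
[7,8] (S\N)\(N/S)  lex  "the"
[3,8] S\N  <  k=7
[2,8] S\NP  <B  k=3
[0,8] S  <  k=2

[0,8] S   <
  [0,2] NP   >
    [0,1] "clearly" : NP/(NP\PP)
    [1,2] "with" : NP\PP
  [2,8] S\NP   <B
    [2,3] "read" : N\NP
    [3,8] S\N   <
      [3,7] N/S   >
        [3,4] "map" : (N/S)/(S\PP)
        [4,7] S\PP   <B
          [4,6] (NP/S)\PP   <
            [4,5] "a" : N
            [5,6] "ate" : ((NP/S)\PP)\N
          [6,7] "idea" : S\(NP/S)
      [7,8] "the" : (S\N)\(N/S)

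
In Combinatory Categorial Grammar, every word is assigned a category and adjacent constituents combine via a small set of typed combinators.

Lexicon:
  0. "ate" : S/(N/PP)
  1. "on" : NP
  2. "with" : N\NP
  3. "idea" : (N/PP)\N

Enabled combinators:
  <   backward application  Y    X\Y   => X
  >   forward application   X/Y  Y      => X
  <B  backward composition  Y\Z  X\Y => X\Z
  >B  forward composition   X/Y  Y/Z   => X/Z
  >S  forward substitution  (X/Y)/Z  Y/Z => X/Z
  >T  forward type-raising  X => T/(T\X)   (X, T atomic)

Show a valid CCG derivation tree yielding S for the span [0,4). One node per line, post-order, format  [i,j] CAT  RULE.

[0,1] S/(N/PP)  lex  "ate"
[1,2] NP  lex  "on"
[2,3] N\NP  lex  "with"
[1,3] N  <  k=2
[3,4] (N/PP)\N  lex  "idea"
[1,4] N/PP  <  k=3
[0,4] S  >  k=1

[0,4] S   >
  [0,1] "ate" : S/(N/PP)
  [1,4] N/PP   <
    [1,3] N   <
      [1,2] "on" : NP
      [2,3] "with" : N\NP
    [3,4] "idea" : (N/PP)\N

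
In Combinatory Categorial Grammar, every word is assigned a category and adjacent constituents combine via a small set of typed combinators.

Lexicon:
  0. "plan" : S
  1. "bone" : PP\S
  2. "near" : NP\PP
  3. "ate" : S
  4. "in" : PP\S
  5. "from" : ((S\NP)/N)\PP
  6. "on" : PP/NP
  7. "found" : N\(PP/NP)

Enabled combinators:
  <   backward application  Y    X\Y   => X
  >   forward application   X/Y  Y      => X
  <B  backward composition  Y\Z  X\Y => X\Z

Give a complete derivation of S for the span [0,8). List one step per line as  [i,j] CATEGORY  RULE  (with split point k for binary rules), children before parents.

[0,8] S   <
  [0,3] NP   <
    [0,1] "plan" : S
    [1,3] NP\S   <B
      [1,2] "bone" : PP\S
      [2,3] "near" : NP\PP
  [3,8] S\NP   >
    [3,6] (S\NP)/N   <
      [3,5] PP   <
        [3,4] "ate" : S
        [4,5] "in" : PP\S
      [5,6] "from" : ((S\NP)/N)\PP
    [6,8] N   <
      [6,7] "on" : PP/NP
      [7,8] "found" : N\(PP/NP)

[0,1] S  lex  "plan"
[1,2] PP\S  lex  "bone"
[2,3] NP\PP  lex  "near"
[1,3] NP\S  <B  k=2
[0,3] NP  <  k=1
[3,4] S  lex  "ate"
[4,5] PP\S  lex  "in"
[3,5] PP  <  k=4
[5,6] ((S\NP)/N)\PP  lex  "from"
[3,6] (S\NP)/N  <  k=5
[6,7] PP/NP  lex  "on"
[7,8] N\(PP/NP)  lex  "found"
[6,8] N  <  k=7
[3,8] S\NP  >  k=6
[0,8] S  <  k=3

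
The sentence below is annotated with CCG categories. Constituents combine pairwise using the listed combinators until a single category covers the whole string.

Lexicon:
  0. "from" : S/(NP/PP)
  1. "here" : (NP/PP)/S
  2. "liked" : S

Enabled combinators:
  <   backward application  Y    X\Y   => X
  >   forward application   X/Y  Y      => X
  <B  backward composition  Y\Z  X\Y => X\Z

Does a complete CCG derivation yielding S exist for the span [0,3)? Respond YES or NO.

[0,3] S   >
  [0,1] "from" : S/(NP/PP)
  [1,3] NP/PP   >
    [1,2] "here" : (NP/PP)/S
    [2,3] "liked" : S

YES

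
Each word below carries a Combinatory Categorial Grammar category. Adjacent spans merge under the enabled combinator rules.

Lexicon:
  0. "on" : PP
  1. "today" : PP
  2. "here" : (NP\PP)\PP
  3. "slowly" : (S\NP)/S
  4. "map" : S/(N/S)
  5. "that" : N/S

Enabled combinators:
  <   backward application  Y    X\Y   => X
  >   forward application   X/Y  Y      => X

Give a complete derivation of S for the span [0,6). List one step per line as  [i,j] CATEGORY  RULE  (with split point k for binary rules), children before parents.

[0,1] PP  lex  "on"
[1,2] PP  lex  "today"
[2,3] (NP\PP)\PP  lex  "here"
[1,3] NP\PP  <  k=2
[0,3] NP  <  k=1
[3,4] (S\NP)/S  lex  "slowly"
[4,5] S/(N/S)  lex  "map"
[5,6] N/S  lex  "that"
[4,6] S  >  k=5
[3,6] S\NP  >  k=4
[0,6] S  <  k=3

[0,6] S   <
  [0,3] NP   <
    [0,1] "on" : PP
    [1,3] NP\PP   <
      [1,2] "today" : PP
      [2,3] "here" : (NP\PP)\PP
  [3,6] S\NP   >
    [3,4] "slowly" : (S\NP)/S
    [4,6] S   >
      [4,5] "map" : S/(N/S)
      [5,6] "that" : N/S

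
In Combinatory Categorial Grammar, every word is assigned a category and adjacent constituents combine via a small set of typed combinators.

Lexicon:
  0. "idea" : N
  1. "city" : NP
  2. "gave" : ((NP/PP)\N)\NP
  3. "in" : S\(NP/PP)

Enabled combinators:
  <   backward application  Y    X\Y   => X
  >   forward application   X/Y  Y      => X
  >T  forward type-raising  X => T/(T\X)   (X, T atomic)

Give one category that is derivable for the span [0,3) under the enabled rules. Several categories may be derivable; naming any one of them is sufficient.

NP/PP

[0,4] S   <
  [0,3] NP/PP   <
    [0,1] "idea" : N
    [1,3] (NP/PP)\N   <
      [1,2] "city" : NP
      [2,3] "gave" : ((NP/PP)\N)\NP
  [3,4] "in" : S\(NP/PP)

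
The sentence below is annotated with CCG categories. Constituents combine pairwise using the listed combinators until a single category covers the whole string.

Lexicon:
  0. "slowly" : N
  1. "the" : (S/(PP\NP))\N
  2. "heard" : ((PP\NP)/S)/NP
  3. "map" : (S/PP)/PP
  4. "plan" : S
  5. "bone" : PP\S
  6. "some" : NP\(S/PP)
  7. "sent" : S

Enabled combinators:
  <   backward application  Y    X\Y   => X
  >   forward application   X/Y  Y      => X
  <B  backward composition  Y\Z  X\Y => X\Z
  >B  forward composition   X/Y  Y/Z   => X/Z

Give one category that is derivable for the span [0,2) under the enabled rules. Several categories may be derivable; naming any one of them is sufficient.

[0,8] S   >
  [0,2] S/(PP\NP)   <
    [0,1] "slowly" : N
    [1,2] "the" : (S/(PP\NP))\N
  [2,8] PP\NP   >
    [2,7] (PP\NP)/S   >
      [2,3] "heard" : ((PP\NP)/S)/NP
      [3,7] NP   <
        [3,6] S/PP   >
          [3,4] "map" : (S/PP)/PP
          [4,6] PP   <
            [4,5] "plan" : S
            [5,6] "bone" : PP\S
        [6,7] "some" : NP\(S/PP)
    [7,8] "sent" : S

S/(PP\NP)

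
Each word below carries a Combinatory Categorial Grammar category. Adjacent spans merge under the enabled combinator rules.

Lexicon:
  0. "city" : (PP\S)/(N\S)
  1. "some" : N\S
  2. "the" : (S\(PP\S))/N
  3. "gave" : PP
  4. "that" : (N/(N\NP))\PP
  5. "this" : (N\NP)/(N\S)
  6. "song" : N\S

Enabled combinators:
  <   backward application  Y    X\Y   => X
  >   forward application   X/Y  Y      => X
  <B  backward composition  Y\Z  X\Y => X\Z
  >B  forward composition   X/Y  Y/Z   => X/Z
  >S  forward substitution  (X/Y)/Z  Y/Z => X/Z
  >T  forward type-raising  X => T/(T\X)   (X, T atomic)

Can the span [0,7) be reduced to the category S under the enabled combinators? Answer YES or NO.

[0,7] S   <
  [0,2] PP\S   >
    [0,1] "city" : (PP\S)/(N\S)
    [1,2] "some" : N\S
  [2,7] S\(PP\S)   >
    [2,3] "the" : (S\(PP\S))/N
    [3,7] N   >
      [3,5] N/(N\NP)   <
        [3,4] "gave" : PP
        [4,5] "that" : (N/(N\NP))\PP
      [5,7] N\NP   >
        [5,6] "this" : (N\NP)/(N\S)
        [6,7] "song" : N\S

YES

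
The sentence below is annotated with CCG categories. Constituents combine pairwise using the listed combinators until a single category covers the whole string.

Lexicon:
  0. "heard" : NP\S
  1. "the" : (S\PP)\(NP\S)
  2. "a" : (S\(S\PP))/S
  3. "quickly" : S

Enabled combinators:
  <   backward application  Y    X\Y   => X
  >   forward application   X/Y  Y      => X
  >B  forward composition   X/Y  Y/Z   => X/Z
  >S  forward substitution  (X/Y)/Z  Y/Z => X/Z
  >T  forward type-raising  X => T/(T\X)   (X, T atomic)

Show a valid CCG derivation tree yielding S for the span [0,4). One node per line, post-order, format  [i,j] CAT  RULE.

[0,4] S   <
  [0,2] S\PP   <
    [0,1] "heard" : NP\S
    [1,2] "the" : (S\PP)\(NP\S)
  [2,4] S\(S\PP)   >
    [2,3] "a" : (S\(S\PP))/S
    [3,4] "quickly" : S

[0,1] NP\S  lex  "heard"
[1,2] (S\PP)\(NP\S)  lex  "the"
[0,2] S\PP  <  k=1
[2,3] (S\(S\PP))/S  lex  "a"
[3,4] S  lex  "quickly"
[2,4] S\(S\PP)  >  k=3
[0,4] S  <  k=2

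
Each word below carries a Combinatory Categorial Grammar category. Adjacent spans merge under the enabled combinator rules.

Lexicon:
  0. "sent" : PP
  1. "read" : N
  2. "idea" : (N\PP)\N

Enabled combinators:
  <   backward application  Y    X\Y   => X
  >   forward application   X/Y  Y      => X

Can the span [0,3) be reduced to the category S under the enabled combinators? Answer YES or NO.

NO

PP N (N\PP)\N
CKY chart[0,3] = {N}; S ∉ chart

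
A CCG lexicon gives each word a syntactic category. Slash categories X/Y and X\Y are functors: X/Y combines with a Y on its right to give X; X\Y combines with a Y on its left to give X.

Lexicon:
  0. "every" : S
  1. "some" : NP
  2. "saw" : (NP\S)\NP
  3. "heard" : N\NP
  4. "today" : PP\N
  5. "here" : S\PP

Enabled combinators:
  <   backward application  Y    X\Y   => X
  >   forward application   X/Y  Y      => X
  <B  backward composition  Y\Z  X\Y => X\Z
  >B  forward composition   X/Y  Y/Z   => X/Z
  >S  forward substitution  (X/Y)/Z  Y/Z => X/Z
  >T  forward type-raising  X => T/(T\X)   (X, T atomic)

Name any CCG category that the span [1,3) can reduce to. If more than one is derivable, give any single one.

NP\S

[0,6] S   <
  [0,3] NP   >
    [0,1] NP/(NP\S)   >T
      [0,1] "every" : S
    [1,3] NP\S   <
      [1,2] "some" : NP
      [2,3] "saw" : (NP\S)\NP
  [3,6] S\NP   <B
    [3,4] "heard" : N\NP
    [4,6] S\N   <B
      [4,5] "today" : PP\N
      [5,6] "here" : S\PP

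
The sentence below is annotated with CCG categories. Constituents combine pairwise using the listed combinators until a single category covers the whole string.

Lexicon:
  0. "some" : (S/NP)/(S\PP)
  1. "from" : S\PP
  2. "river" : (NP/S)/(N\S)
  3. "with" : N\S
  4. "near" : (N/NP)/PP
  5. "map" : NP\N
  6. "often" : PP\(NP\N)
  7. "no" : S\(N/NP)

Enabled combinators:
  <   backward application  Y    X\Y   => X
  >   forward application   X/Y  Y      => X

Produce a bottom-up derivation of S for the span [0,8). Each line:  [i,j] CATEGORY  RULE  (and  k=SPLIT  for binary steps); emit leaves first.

[0,1] (S/NP)/(S\PP)  lex  "some"
[1,2] S\PP  lex  "from"
[0,2] S/NP  >  k=1
[2,3] (NP/S)/(N\S)  lex  "river"
[3,4] N\S  lex  "with"
[2,4] NP/S  >  k=3
[4,5] (N/NP)/PP  lex  "near"
[5,6] NP\N  lex  "map"
[6,7] PP\(NP\N)  lex  "often"
[5,7] PP  <  k=6
[4,7] N/NP  >  k=5
[7,8] S\(N/NP)  lex  "no"
[4,8] S  <  k=7
[2,8] NP  >  k=4
[0,8] S  >  k=2

[0,8] S   >
  [0,2] S/NP   >
    [0,1] "some" : (S/NP)/(S\PP)
    [1,2] "from" : S\PP
  [2,8] NP   >
    [2,4] NP/S   >
      [2,3] "river" : (NP/S)/(N\S)
      [3,4] "with" : N\S
    [4,8] S   <
      [4,7] N/NP   >
        [4,5] "near" : (N/NP)/PP
        [5,7] PP   <
          [5,6] "map" : NP\N
          [6,7] "often" : PP\(NP\N)
      [7,8] "no" : S\(N/NP)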